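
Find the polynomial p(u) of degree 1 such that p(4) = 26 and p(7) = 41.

p(u) = 5u + 6

Write p(u) = au + b. Substituting each data point gives a linear system:
  4a + b = 26
  7a + b = 41
Solving the system yields a = 5, b = 6.
So p(u) = 5u + 6.
Check: p(7) = 41. ✓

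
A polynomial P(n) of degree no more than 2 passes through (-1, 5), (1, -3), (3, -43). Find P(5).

-115

Write P(n) = an^2 + bn + c. Substituting each data point gives a linear system:
  a - b + c = 5
  a + b + c = -3
  9a + 3b + c = -43
Solving the system yields a = -4, b = -4, c = 5.
So P(n) = -4n^2 - 4n + 5.
Then P(5) = -115.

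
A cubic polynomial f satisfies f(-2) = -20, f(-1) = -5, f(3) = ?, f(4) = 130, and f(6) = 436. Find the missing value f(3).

The 4 known points determine the degree-3 polynomial uniquely.
Write f(t) = at^3 + bt^2 + ct + d. Substituting each data point gives a linear system:
  -8a + 4b - 2c + d = -20
  -a + b - c + d = -5
  64a + 16b + 4c + d = 130
  216a + 36b + 6c + d = 436
Solving the system yields a = 2, b = 0, c = 1, d = -2.
So f(t) = 2t^3 + t - 2.
Then f(3) = 55.

55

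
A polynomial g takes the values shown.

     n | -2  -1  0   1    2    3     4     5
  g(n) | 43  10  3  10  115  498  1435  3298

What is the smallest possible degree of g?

4

Forward differences of the values at n = -2, -1, 0, 1, 2, 3, 4, 5:
  g  : 43  10  3  10  115  498  1435  3298
  Δ  : -33  -7  7  105  383  937  1863
  Δ^2: 26  14  98  278  554  926
  Δ^3: -12  84  180  276  372
  Δ^4: 96  96  96  96
  Δ^5: 0  0  0
  Δ^6: 0  0
  Δ^7: 0
The fourth differences are constant (96) and nonzero, while all higher differences vanish, so the minimal degree is 4.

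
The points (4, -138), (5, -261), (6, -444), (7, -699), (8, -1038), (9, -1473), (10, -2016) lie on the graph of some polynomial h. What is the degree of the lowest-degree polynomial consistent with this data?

Forward differences of the values at u = 4, 5, 6, 7, 8, 9, 10:
  h  : -138  -261  -444  -699  -1038  -1473  -2016
  Δ  : -123  -183  -255  -339  -435  -543
  Δ^2: -60  -72  -84  -96  -108
  Δ^3: -12  -12  -12  -12
  Δ^4: 0  0  0
  Δ^5: 0  0
  Δ^6: 0
The third differences are constant (-12) and nonzero, while all higher differences vanish, so the minimal degree is 3.

3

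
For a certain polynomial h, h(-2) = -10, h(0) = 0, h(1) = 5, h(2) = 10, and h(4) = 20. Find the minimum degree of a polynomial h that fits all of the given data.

1

Divided differences on the nodes -2, 0, 1, 2, 4:
  order 0: -10  0  5  10  20
  order 1: 5  5  5  5
  order 2: 0  0  0
  order 3: 0  0
  order 4: 0
The order-1 divided differences are all 5 (nonzero) and every higher order vanishes, so the data lies on a polynomial of degree exactly 1.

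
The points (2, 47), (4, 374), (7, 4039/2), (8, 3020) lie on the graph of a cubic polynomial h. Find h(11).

Using the Lagrange interpolation formula with nodes 2, 4, 7, 8:
  L_0(u) = (u - 4)(u - 7)(u - 8) / -60
  L_1(u) = (u - 2)(u - 7)(u - 8) / 24
  L_2(u) = (u - 2)(u - 4)(u - 8) / -15
  L_3(u) = (u - 2)(u - 4)(u - 7) / 24
Then h(u) = 47·L_0(u) + 374·L_1(u) + 4039/2·L_2(u) + 3020·L_3(u).
Expanding and collecting terms gives h(u) = 6u^3 - u^2 + (3/2)u.
Evaluating at u = 11: h(11) = 15763/2.

15763/2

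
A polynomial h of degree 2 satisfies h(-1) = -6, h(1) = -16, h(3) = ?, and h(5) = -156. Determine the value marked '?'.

-66

On equispaced nodes a degree-2 polynomial has vanishing third forward difference, so
  - h(-1) + 3·h(1) - 3·h(3) + h(5) = 0.
Substituting the known values and solving for h(3):
  -3·h(3) = 198
  h(3) = -66.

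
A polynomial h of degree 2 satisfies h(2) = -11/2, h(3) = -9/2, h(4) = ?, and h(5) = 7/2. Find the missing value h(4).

-3/2

On equispaced nodes a degree-2 polynomial has vanishing third forward difference, so
  - h(2) + 3·h(3) - 3·h(4) + h(5) = 0.
Substituting the known values and solving for h(4):
  -3·h(4) = 9/2
  h(4) = -3/2.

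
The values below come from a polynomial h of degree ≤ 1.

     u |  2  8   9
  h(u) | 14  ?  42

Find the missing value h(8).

38

The 2 known points determine the degree-1 polynomial uniquely.
Write h(u) = au + b. Substituting each data point gives a linear system:
  2a + b = 14
  9a + b = 42
Solving the system yields a = 4, b = 6.
So h(u) = 4u + 6.
Then h(8) = 38.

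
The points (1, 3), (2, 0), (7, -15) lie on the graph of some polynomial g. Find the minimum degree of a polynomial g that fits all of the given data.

1

Divided differences on the nodes 1, 2, 7:
  order 0: 3  0  -15
  order 1: -3  -3
  order 2: 0
The order-1 divided differences are all -3 (nonzero) and every higher order vanishes, so the data lies on a polynomial of degree exactly 1.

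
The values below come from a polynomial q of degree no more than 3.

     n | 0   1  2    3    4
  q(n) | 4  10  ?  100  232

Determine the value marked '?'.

The 4 known points determine the degree-3 polynomial uniquely.
Write q(n) = an^3 + bn^2 + cn + d. Substituting each data point gives a linear system:
  d = 4
  a + b + c + d = 10
  27a + 9b + 3c + d = 100
  64a + 16b + 4c + d = 232
Solving the system yields a = 4, b = -3, c = 5, d = 4.
So q(n) = 4n^3 - 3n^2 + 5n + 4.
Then q(2) = 34.

34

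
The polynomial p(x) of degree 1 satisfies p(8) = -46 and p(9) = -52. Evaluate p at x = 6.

-34

Write p(x) = ax + b. Substituting each data point gives a linear system:
  8a + b = -46
  9a + b = -52
Solving the system yields a = -6, b = 2.
So p(x) = -6x + 2.
Then p(6) = -34.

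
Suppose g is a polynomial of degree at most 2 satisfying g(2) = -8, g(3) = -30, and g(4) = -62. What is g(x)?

Write g(x) = ax^2 + bx + c. Substituting each data point gives a linear system:
  4a + 2b + c = -8
  9a + 3b + c = -30
  16a + 4b + c = -62
Solving the system yields a = -5, b = 3, c = 6.
So g(x) = -5x^2 + 3x + 6.
Check: g(2) = -8. ✓

g(x) = -5x^2 + 3x + 6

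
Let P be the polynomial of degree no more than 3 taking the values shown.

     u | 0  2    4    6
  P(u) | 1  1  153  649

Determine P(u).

Using the Lagrange interpolation formula with nodes 0, 2, 4, 6:
  L_0(u) = (u - 2)(u - 4)(u - 6) / -48
  L_1(u) = u(u - 4)(u - 6) / 16
  L_2(u) = u(u - 2)(u - 6) / -16
  L_3(u) = u(u - 2)(u - 4) / 48
Then P(u) = 1·L_0(u) + 1·L_1(u) + 153·L_2(u) + 649·L_3(u).
Expanding and collecting terms gives P(u) = 4u^3 - 5u^2 - 6u + 1.
Check: P(6) = 649. ✓

P(u) = 4u^3 - 5u^2 - 6u + 1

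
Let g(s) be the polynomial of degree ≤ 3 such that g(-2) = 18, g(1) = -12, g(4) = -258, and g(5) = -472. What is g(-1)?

Using the Lagrange interpolation formula with nodes -2, 1, 4, 5:
  L_0(s) = (s - 1)(s - 4)(s - 5) / -126
  L_1(s) = (s + 2)(s - 4)(s - 5) / 36
  L_2(s) = (s + 2)(s - 1)(s - 5) / -18
  L_3(s) = (s + 2)(s - 1)(s - 4) / 28
Then g(s) = 18·L_0(s) - 12·L_1(s) - 258·L_2(s) - 472·L_3(s).
Expanding and collecting terms gives g(s) = -3s³ - 3s² - 4s - 2.
Evaluating at s = -1: g(-1) = 2.

2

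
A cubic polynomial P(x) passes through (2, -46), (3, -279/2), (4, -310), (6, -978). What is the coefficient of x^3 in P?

-4

Write P(x) = ax^3 + bx^2 + cx + d. Substituting each data point gives a linear system:
  8a + 4b + 2c + d = -46
  27a + 9b + 3c + d = -279/2
  64a + 16b + 4c + d = -310
  216a + 36b + 6c + d = -978
Solving the system yields a = -4, b = -5/2, c = -5, d = 6.
So P(x) = -4x³ - (5/2)x² - 5x + 6.
The leading coefficient is -4.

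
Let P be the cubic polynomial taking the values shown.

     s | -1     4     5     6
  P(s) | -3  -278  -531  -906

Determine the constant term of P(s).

-6

Write P(s) = as^3 + bs^2 + cs + d. Substituting each data point gives a linear system:
  -a + b - c + d = -3
  64a + 16b + 4c + d = -278
  125a + 25b + 5c + d = -531
  216a + 36b + 6c + d = -906
Solving the system yields a = -4, b = -1, c = 0, d = -6.
So P(s) = -4s^3 - s^2 - 6.
The constant term is -6.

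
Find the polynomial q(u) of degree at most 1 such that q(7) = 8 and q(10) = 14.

q(u) = 2u - 6

Using the Lagrange interpolation formula with nodes 7, 10:
  L_0(u) = (u - 10) / -3
  L_1(u) = (u - 7) / 3
Then q(u) = 8·L_0(u) + 14·L_1(u).
Expanding and collecting terms gives q(u) = 2u - 6.
Check: q(10) = 14. ✓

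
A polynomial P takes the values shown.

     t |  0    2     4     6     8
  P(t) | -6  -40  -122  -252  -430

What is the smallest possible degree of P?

2

Forward differences of the values at t = 0, 2, 4, 6, 8:
  P  : -6  -40  -122  -252  -430
  Δ  : -34  -82  -130  -178
  Δ^2: -48  -48  -48
  Δ^3: 0  0
  Δ^4: 0
The second differences are constant (-48) and nonzero, while all higher differences vanish, so the minimal degree is 2.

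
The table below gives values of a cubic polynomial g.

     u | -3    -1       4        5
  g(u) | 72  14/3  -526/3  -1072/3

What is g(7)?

Using the Lagrange interpolation formula with nodes -3, -1, 4, 5:
  L_0(u) = (u + 1)(u - 4)(u - 5) / -112
  L_1(u) = (u + 3)(u - 4)(u - 5) / 60
  L_2(u) = (u + 3)(u + 1)(u - 5) / -35
  L_3(u) = (u + 3)(u + 1)(u - 4) / 48
Then g(u) = 72·L_0(u) + 14/3·L_1(u) - 526/3·L_2(u) - 1072/3·L_3(u).
Expanding and collecting terms gives g(u) = -3u^3 - (1/3)u^2 + 4u + 6.
Evaluating at u = 7: g(7) = -3034/3.

-3034/3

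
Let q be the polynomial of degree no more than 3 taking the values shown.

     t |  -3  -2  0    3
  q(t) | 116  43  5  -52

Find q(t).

Write q(t) = at^3 + bt^2 + ct + d. Substituting each data point gives a linear system:
  -27a + 9b - 3c + d = 116
  -8a + 4b - 2c + d = 43
  d = 5
  27a + 9b + 3c + d = -52
Solving the system yields a = -3, b = 3, c = -1, d = 5.
So q(t) = -3t³ + 3t² - t + 5.
Check: q(-2) = 43. ✓

q(t) = -3t^3 + 3t^2 - t + 5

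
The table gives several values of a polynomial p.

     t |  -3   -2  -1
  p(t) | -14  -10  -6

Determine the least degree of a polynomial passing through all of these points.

Forward differences of the values at t = -3, -2, -1:
  p  : -14  -10  -6
  Δ  : 4  4
  Δ^2: 0
The first differences are constant (4) and nonzero, while all higher differences vanish, so the minimal degree is 1.

1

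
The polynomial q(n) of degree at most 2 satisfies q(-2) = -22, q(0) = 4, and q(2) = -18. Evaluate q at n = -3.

-53

Using the Lagrange interpolation formula with nodes -2, 0, 2:
  L_0(n) = n(n - 2) / 8
  L_1(n) = (n + 2)(n - 2) / -4
  L_2(n) = (n + 2)n / 8
Then q(n) = -22·L_0(n) + 4·L_1(n) - 18·L_2(n).
Expanding and collecting terms gives q(n) = -6n² + n + 4.
Evaluating at n = -3: q(-3) = -53.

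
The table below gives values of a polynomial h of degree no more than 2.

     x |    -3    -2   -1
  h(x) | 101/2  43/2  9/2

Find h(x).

Using the Lagrange interpolation formula with nodes -3, -2, -1:
  L_0(x) = (x + 2)(x + 1) / 2
  L_1(x) = (x + 3)(x + 1) / -1
  L_2(x) = (x + 3)(x + 2) / 2
Then h(x) = 101/2·L_0(x) + 43/2·L_1(x) + 9/2·L_2(x).
Expanding and collecting terms gives h(x) = 6x^2 + x - 1/2.
Check: h(-3) = 101/2. ✓

h(x) = 6x^2 + x - 1/2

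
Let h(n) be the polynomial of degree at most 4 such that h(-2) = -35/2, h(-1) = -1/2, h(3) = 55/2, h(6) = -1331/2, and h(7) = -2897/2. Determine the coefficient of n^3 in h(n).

2

Write h(n) = an^4 + bn^3 + cn^2 + dn + e. Substituting each data point gives a linear system:
  16a - 8b + 4c - 2d + e = -35/2
  a - b + c - d + e = -1/2
  81a + 27b + 9c + 3d + e = 55/2
  1296a + 216b + 36c + 6d + e = -1331/2
  2401a + 343b + 49c + 7d + e = -2897/2
Solving the system yields a = -1, b = 2, c = 5, d = 3, e = 1/2.
So h(n) = -n^4 + 2n^3 + 5n^2 + 3n + 1/2.
The coefficient of n^3 is 2.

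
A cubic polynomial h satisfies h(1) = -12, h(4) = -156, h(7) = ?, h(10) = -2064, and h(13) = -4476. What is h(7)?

-732

On equispaced nodes a degree-3 polynomial has vanishing fourth forward difference, so
  h(1) - 4·h(4) + 6·h(7) - 4·h(10) + h(13) = 0.
Substituting the known values and solving for h(7):
  6·h(7) = -4392
  h(7) = -732.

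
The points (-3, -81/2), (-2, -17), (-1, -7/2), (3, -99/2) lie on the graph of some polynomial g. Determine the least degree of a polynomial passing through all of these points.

2

Divided differences on the nodes -3, -2, -1, 3:
  order 0: -81/2  -17  -7/2  -99/2
  order 1: 47/2  27/2  -23/2
  order 2: -5  -5
  order 3: 0
The order-2 divided differences are all -5 (nonzero) and every higher order vanishes, so the data lies on a polynomial of degree exactly 2.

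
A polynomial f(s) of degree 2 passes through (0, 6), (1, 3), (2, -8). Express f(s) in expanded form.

Write f(s) = as^2 + bs + c. Substituting each data point gives a linear system:
  c = 6
  a + b + c = 3
  4a + 2b + c = -8
Solving the system yields a = -4, b = 1, c = 6.
So f(s) = -4s² + s + 6.
Check: f(0) = 6. ✓

f(s) = -4s^2 + s + 6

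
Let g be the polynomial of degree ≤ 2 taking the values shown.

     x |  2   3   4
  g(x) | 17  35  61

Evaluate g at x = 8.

Write g(x) = ax^2 + bx + c. Substituting each data point gives a linear system:
  4a + 2b + c = 17
  9a + 3b + c = 35
  16a + 4b + c = 61
Solving the system yields a = 4, b = -2, c = 5.
So g(x) = 4x² - 2x + 5.
Then g(8) = 245.

245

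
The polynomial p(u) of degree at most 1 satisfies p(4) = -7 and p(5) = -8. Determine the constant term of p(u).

-3

Write p(u) = au + b. Substituting each data point gives a linear system:
  4a + b = -7
  5a + b = -8
Solving the system yields a = -1, b = -3.
So p(u) = -u - 3.
The constant term is -3.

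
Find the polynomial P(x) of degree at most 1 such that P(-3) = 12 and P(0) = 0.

Write P(x) = ax + b. Substituting each data point gives a linear system:
  -3a + b = 12
  b = 0
Solving the system yields a = -4, b = 0.
So P(x) = -4x.
Check: P(0) = 0. ✓

P(x) = -4x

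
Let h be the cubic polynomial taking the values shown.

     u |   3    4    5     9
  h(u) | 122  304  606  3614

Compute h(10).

Using the Lagrange interpolation formula with nodes 3, 4, 5, 9:
  L_0(u) = (u - 4)(u - 5)(u - 9) / -12
  L_1(u) = (u - 3)(u - 5)(u - 9) / 5
  L_2(u) = (u - 3)(u - 4)(u - 9) / -8
  L_3(u) = (u - 3)(u - 4)(u - 5) / 120
Then h(u) = 122·L_0(u) + 304·L_1(u) + 606·L_2(u) + 3614·L_3(u).
Expanding and collecting terms gives h(u) = 5u³ - 3u - 4.
Evaluating at u = 10: h(10) = 4966.

4966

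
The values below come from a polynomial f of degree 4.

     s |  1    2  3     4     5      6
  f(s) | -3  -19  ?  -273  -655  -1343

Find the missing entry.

On equispaced nodes a degree-4 polynomial has vanishing fifth forward difference, so
  - f(1) + 5·f(2) - 10·f(3) + 10·f(4) - 5·f(5) + f(6) = 0.
Substituting the known values and solving for f(3):
  -10·f(3) = 890
  f(3) = -89.

-89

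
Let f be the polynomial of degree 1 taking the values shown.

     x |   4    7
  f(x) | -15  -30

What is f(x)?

Write f(x) = ax + b. Substituting each data point gives a linear system:
  4a + b = -15
  7a + b = -30
Solving the system yields a = -5, b = 5.
So f(x) = -5x + 5.
Check: f(4) = -15. ✓

f(x) = -5x + 5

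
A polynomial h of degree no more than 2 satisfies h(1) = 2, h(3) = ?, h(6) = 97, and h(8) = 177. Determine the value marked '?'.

22

The 3 known points determine the degree-2 polynomial uniquely.
Write h(x) = ax^2 + bx + c. Substituting each data point gives a linear system:
  a + b + c = 2
  36a + 6b + c = 97
  64a + 8b + c = 177
Solving the system yields a = 3, b = -2, c = 1.
So h(x) = 3x^2 - 2x + 1.
Then h(3) = 22.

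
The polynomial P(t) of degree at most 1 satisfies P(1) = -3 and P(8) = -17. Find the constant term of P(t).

Write P(t) = at + b. Substituting each data point gives a linear system:
  a + b = -3
  8a + b = -17
Solving the system yields a = -2, b = -1.
So P(t) = -2t - 1.
The constant term is -1.

-1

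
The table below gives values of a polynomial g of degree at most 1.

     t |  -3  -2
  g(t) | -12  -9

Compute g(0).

-3

Write g(t) = at + b. Substituting each data point gives a linear system:
  -3a + b = -12
  -2a + b = -9
Solving the system yields a = 3, b = -3.
So g(t) = 3t - 3.
Then g(0) = -3.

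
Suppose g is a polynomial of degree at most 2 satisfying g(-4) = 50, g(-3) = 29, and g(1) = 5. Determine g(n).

g(n) = 3n^2 + 2

Write g(n) = an^2 + bn + c. Substituting each data point gives a linear system:
  16a - 4b + c = 50
  9a - 3b + c = 29
  a + b + c = 5
Solving the system yields a = 3, b = 0, c = 2.
So g(n) = 3n² + 2.
Check: g(-4) = 50. ✓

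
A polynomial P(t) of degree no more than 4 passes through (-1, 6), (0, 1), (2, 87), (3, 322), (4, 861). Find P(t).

P(t) = 2t^4 + 4t^3 + 6t^2 - t + 1

Write P(t) = at^4 + bt^3 + ct^2 + dt + e. Substituting each data point gives a linear system:
  a - b + c - d + e = 6
  e = 1
  16a + 8b + 4c + 2d + e = 87
  81a + 27b + 9c + 3d + e = 322
  256a + 64b + 16c + 4d + e = 861
Solving the system yields a = 2, b = 4, c = 6, d = -1, e = 1.
So P(t) = 2t^4 + 4t^3 + 6t^2 - t + 1.
Check: P(3) = 322. ✓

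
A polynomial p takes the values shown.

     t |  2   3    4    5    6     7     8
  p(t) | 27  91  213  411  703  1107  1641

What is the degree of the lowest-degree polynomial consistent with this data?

Forward differences of the values at t = 2, 3, 4, 5, 6, 7, 8:
  p  : 27  91  213  411  703  1107  1641
  Δ  : 64  122  198  292  404  534
  Δ^2: 58  76  94  112  130
  Δ^3: 18  18  18  18
  Δ^4: 0  0  0
  Δ^5: 0  0
  Δ^6: 0
The third differences are constant (18) and nonzero, while all higher differences vanish, so the minimal degree is 3.

3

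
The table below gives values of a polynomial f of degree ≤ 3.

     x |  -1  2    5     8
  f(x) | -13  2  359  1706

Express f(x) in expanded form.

Using the Lagrange interpolation formula with nodes -1, 2, 5, 8:
  L_0(x) = (x - 2)(x - 5)(x - 8) / -162
  L_1(x) = (x + 1)(x - 5)(x - 8) / 54
  L_2(x) = (x + 1)(x - 2)(x - 8) / -54
  L_3(x) = (x + 1)(x - 2)(x - 5) / 162
Then f(x) = -13·L_0(x) + 2·L_1(x) + 359·L_2(x) + 1706·L_3(x).
Expanding and collecting terms gives f(x) = 4x³ - 5x² - 2x - 6.
Check: f(5) = 359. ✓

f(x) = 4x^3 - 5x^2 - 2x - 6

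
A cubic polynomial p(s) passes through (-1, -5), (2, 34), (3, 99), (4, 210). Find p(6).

Write p(s) = as^3 + bs^2 + cs + d. Substituting each data point gives a linear system:
  -a + b - c + d = -5
  8a + 4b + 2c + d = 34
  27a + 9b + 3c + d = 99
  64a + 16b + 4c + d = 210
Solving the system yields a = 2, b = 5, c = 2, d = -6.
So p(s) = 2s^3 + 5s^2 + 2s - 6.
Then p(6) = 618.

618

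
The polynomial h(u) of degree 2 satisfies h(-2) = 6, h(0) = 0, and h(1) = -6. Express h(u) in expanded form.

h(u) = -u^2 - 5u

Write h(u) = au^2 + bu + c. Substituting each data point gives a linear system:
  4a - 2b + c = 6
  c = 0
  a + b + c = -6
Solving the system yields a = -1, b = -5, c = 0.
So h(u) = -u^2 - 5u.
Check: h(1) = -6. ✓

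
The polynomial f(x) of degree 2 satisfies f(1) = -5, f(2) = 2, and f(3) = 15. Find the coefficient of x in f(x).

-2

Write f(x) = ax^2 + bx + c. Substituting each data point gives a linear system:
  a + b + c = -5
  4a + 2b + c = 2
  9a + 3b + c = 15
Solving the system yields a = 3, b = -2, c = -6.
So f(x) = 3x² - 2x - 6.
The coefficient of x is -2.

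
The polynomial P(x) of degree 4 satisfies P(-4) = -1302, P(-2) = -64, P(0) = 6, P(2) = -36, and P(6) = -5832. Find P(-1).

6

Using the Lagrange interpolation formula with nodes -4, -2, 0, 2, 6:
  L_0(x) = (x + 2)x(x - 2)(x - 6) / 480
  L_1(x) = (x + 4)x(x - 2)(x - 6) / -128
  L_2(x) = (x + 4)(x + 2)(x - 2)(x - 6) / 96
  L_3(x) = (x + 4)(x + 2)x(x - 6) / -192
  L_4(x) = (x + 4)(x + 2)x(x - 2) / 1920
Then P(x) = -1302·L_0(x) - 64·L_1(x) + 6·L_2(x) - 36·L_3(x) - 5832·L_4(x).
Expanding and collecting terms gives P(x) = -5x⁴ + 2x³ + 6x² - x + 6.
Evaluating at x = -1: P(-1) = 6.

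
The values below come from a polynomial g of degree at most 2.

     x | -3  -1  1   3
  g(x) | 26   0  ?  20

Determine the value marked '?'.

On equispaced nodes a degree-2 polynomial has vanishing third forward difference, so
  - g(-3) + 3·g(-1) - 3·g(1) + g(3) = 0.
Substituting the known values and solving for g(1):
  -3·g(1) = 6
  g(1) = -2.

-2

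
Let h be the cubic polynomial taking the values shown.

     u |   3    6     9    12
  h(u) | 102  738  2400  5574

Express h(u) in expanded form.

Write h(u) = au^3 + bu^2 + cu + d. Substituting each data point gives a linear system:
  27a + 9b + 3c + d = 102
  216a + 36b + 6c + d = 738
  729a + 81b + 9c + d = 2400
  1728a + 144b + 12c + d = 5574
Solving the system yields a = 3, b = 3, c = -4, d = 6.
So h(u) = 3u^3 + 3u^2 - 4u + 6.
Check: h(3) = 102. ✓

h(u) = 3u^3 + 3u^2 - 4u + 6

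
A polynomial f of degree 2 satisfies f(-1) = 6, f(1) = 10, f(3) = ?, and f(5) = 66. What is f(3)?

30

The 3 known points determine the degree-2 polynomial uniquely.
Write f(x) = ax^2 + bx + c. Substituting each data point gives a linear system:
  a - b + c = 6
  a + b + c = 10
  25a + 5b + c = 66
Solving the system yields a = 2, b = 2, c = 6.
So f(x) = 2x^2 + 2x + 6.
Then f(3) = 30.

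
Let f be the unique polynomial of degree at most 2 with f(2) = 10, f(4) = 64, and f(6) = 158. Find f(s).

f(s) = 5s^2 - 3s - 4

Write f(s) = as^2 + bs + c. Substituting each data point gives a linear system:
  4a + 2b + c = 10
  16a + 4b + c = 64
  36a + 6b + c = 158
Solving the system yields a = 5, b = -3, c = -4.
So f(s) = 5s^2 - 3s - 4.
Check: f(2) = 10. ✓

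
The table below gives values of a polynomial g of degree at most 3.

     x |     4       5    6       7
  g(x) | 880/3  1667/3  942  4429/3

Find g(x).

g(x) = 4x^3 + 2x^2 + (1/3)x + 4

Write g(x) = ax^3 + bx^2 + cx + d. Substituting each data point gives a linear system:
  64a + 16b + 4c + d = 880/3
  125a + 25b + 5c + d = 1667/3
  216a + 36b + 6c + d = 942
  343a + 49b + 7c + d = 4429/3
Solving the system yields a = 4, b = 2, c = 1/3, d = 4.
So g(x) = 4x^3 + 2x^2 + (1/3)x + 4.
Check: g(6) = 942. ✓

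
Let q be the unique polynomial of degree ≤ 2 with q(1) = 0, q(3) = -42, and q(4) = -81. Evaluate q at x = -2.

-27

Write q(x) = ax^2 + bx + c. Substituting each data point gives a linear system:
  a + b + c = 0
  9a + 3b + c = -42
  16a + 4b + c = -81
Solving the system yields a = -6, b = 3, c = 3.
So q(x) = -6x² + 3x + 3.
Then q(-2) = -27.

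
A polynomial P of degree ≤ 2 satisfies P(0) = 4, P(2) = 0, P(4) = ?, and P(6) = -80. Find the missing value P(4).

The 3 known points determine the degree-2 polynomial uniquely.
Write P(s) = as^2 + bs + c. Substituting each data point gives a linear system:
  c = 4
  4a + 2b + c = 0
  36a + 6b + c = -80
Solving the system yields a = -3, b = 4, c = 4.
So P(s) = -3s^2 + 4s + 4.
Then P(4) = -28.

-28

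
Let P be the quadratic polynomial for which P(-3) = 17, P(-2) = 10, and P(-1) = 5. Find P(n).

Using the Lagrange interpolation formula with nodes -3, -2, -1:
  L_0(n) = (n + 2)(n + 1) / 2
  L_1(n) = (n + 3)(n + 1) / -1
  L_2(n) = (n + 3)(n + 2) / 2
Then P(n) = 17·L_0(n) + 10·L_1(n) + 5·L_2(n).
Expanding and collecting terms gives P(n) = n² - 2n + 2.
Check: P(-1) = 5. ✓

P(n) = n^2 - 2n + 2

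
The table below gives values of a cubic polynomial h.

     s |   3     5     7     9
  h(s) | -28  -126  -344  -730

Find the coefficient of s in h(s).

0

Write h(s) = as^3 + bs^2 + cs + d. Substituting each data point gives a linear system:
  27a + 9b + 3c + d = -28
  125a + 25b + 5c + d = -126
  343a + 49b + 7c + d = -344
  729a + 81b + 9c + d = -730
Solving the system yields a = -1, b = 0, c = 0, d = -1.
So h(s) = -s^3 - 1.
The coefficient of s is 0.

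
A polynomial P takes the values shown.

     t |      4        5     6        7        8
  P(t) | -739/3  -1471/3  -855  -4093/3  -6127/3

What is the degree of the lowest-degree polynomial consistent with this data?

Forward differences of the values at t = 4, 5, 6, 7, 8:
  P  : -739/3  -1471/3  -855  -4093/3  -6127/3
  Δ  : -244  -1094/3  -1528/3  -678
  Δ^2: -362/3  -434/3  -506/3
  Δ^3: -24  -24
  Δ^4: 0
The third differences are constant (-24) and nonzero, while all higher differences vanish, so the minimal degree is 3.

3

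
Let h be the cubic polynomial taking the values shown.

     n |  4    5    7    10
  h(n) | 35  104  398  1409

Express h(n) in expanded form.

h(n) = 2n^3 - 6n^2 + n - 1

Write h(n) = an^3 + bn^2 + cn + d. Substituting each data point gives a linear system:
  64a + 16b + 4c + d = 35
  125a + 25b + 5c + d = 104
  343a + 49b + 7c + d = 398
  1000a + 100b + 10c + d = 1409
Solving the system yields a = 2, b = -6, c = 1, d = -1.
So h(n) = 2n³ - 6n² + n - 1.
Check: h(7) = 398. ✓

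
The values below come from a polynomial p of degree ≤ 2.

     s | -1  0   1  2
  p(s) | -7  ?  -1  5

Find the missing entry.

-5

The 3 known points determine the degree-2 polynomial uniquely.
Write p(s) = as^2 + bs + c. Substituting each data point gives a linear system:
  a - b + c = -7
  a + b + c = -1
  4a + 2b + c = 5
Solving the system yields a = 1, b = 3, c = -5.
So p(s) = s^2 + 3s - 5.
Then p(0) = -5.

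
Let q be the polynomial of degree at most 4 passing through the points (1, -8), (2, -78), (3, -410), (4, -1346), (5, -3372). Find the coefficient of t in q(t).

Write q(t) = at^4 + bt^3 + ct^2 + dt + e. Substituting each data point gives a linear system:
  a + b + c + d + e = -8
  16a + 8b + 4c + 2d + e = -78
  81a + 27b + 9c + 3d + e = -410
  256a + 64b + 16c + 4d + e = -1346
  625a + 125b + 25c + 5d + e = -3372
Solving the system yields a = -6, b = 3, c = 1, d = -4, e = -2.
So q(t) = -6t⁴ + 3t³ + t² - 4t - 2.
The coefficient of t is -4.

-4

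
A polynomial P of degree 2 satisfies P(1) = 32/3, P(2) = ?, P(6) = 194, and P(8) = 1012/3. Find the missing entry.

The 3 known points determine the degree-2 polynomial uniquely.
Write P(x) = ax^2 + bx + c. Substituting each data point gives a linear system:
  a + b + c = 32/3
  36a + 6b + c = 194
  64a + 8b + c = 1012/3
Solving the system yields a = 5, b = 5/3, c = 4.
So P(x) = 5x^2 + (5/3)x + 4.
Then P(2) = 82/3.

82/3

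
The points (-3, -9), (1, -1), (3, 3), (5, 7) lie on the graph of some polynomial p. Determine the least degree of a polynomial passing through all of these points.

1

Divided differences on the nodes -3, 1, 3, 5:
  order 0: -9  -1  3  7
  order 1: 2  2  2
  order 2: 0  0
  order 3: 0
The order-1 divided differences are all 2 (nonzero) and every higher order vanishes, so the data lies on a polynomial of degree exactly 1.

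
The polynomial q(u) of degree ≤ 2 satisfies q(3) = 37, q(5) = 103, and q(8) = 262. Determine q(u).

Using the Lagrange interpolation formula with nodes 3, 5, 8:
  L_0(u) = (u - 5)(u - 8) / 10
  L_1(u) = (u - 3)(u - 8) / -6
  L_2(u) = (u - 3)(u - 5) / 15
Then q(u) = 37·L_0(u) + 103·L_1(u) + 262·L_2(u).
Expanding and collecting terms gives q(u) = 4u^2 + u - 2.
Check: q(3) = 37. ✓

q(u) = 4u^2 + u - 2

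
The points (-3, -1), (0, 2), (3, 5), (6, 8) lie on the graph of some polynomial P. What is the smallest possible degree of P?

Forward differences of the values at x = -3, 0, 3, 6:
  P  : -1  2  5  8
  Δ  : 3  3  3
  Δ^2: 0  0
  Δ^3: 0
The first differences are constant (3) and nonzero, while all higher differences vanish, so the minimal degree is 1.

1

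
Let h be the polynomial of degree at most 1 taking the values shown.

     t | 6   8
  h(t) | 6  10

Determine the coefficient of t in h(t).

2

Write h(t) = at + b. Substituting each data point gives a linear system:
  6a + b = 6
  8a + b = 10
Solving the system yields a = 2, b = -6.
So h(t) = 2t - 6.
The leading coefficient is 2.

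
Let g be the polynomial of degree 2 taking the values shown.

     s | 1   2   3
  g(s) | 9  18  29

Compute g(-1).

-3

Write g(s) = as^2 + bs + c. Substituting each data point gives a linear system:
  a + b + c = 9
  4a + 2b + c = 18
  9a + 3b + c = 29
Solving the system yields a = 1, b = 6, c = 2.
So g(s) = s^2 + 6s + 2.
Then g(-1) = -3.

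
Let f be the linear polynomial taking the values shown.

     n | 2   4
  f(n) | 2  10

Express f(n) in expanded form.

Using the Lagrange interpolation formula with nodes 2, 4:
  L_0(n) = (n - 4) / -2
  L_1(n) = (n - 2) / 2
Then f(n) = 2·L_0(n) + 10·L_1(n).
Expanding and collecting terms gives f(n) = 4n - 6.
Check: f(2) = 2. ✓

f(n) = 4n - 6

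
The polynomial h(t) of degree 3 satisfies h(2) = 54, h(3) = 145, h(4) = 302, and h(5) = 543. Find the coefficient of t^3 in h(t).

3

Write h(t) = at^3 + bt^2 + ct + d. Substituting each data point gives a linear system:
  8a + 4b + 2c + d = 54
  27a + 9b + 3c + d = 145
  64a + 16b + 4c + d = 302
  125a + 25b + 5c + d = 543
Solving the system yields a = 3, b = 6, c = 4, d = -2.
So h(t) = 3t^3 + 6t^2 + 4t - 2.
The leading coefficient is 3.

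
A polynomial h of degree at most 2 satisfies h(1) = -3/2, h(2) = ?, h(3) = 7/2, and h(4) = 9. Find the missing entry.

0

On equispaced nodes a degree-2 polynomial has vanishing third forward difference, so
  - h(1) + 3·h(2) - 3·h(3) + h(4) = 0.
Substituting the known values and solving for h(2):
  3·h(2) = 0
  h(2) = 0.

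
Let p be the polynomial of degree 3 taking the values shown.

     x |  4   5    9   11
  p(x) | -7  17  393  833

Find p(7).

137

Using the Lagrange interpolation formula with nodes 4, 5, 9, 11:
  L_0(x) = (x - 5)(x - 9)(x - 11) / -35
  L_1(x) = (x - 4)(x - 9)(x - 11) / 24
  L_2(x) = (x - 4)(x - 5)(x - 11) / -40
  L_3(x) = (x - 4)(x - 5)(x - 9) / 84
Then p(x) = -7·L_0(x) + 17·L_1(x) + 393·L_2(x) + 833·L_3(x).
Expanding and collecting terms gives p(x) = x^3 - 4x^2 - x - 3.
Evaluating at x = 7: p(7) = 137.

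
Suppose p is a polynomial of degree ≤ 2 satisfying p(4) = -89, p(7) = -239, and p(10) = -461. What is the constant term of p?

Write p(s) = as^2 + bs + c. Substituting each data point gives a linear system:
  16a + 4b + c = -89
  49a + 7b + c = -239
  100a + 10b + c = -461
Solving the system yields a = -4, b = -6, c = -1.
So p(s) = -4s^2 - 6s - 1.
The constant term is -1.

-1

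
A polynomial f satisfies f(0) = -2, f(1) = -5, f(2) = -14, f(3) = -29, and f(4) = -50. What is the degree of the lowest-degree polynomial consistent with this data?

Forward differences of the values at u = 0, 1, 2, 3, 4:
  f  : -2  -5  -14  -29  -50
  Δ  : -3  -9  -15  -21
  Δ^2: -6  -6  -6
  Δ^3: 0  0
  Δ^4: 0
The second differences are constant (-6) and nonzero, while all higher differences vanish, so the minimal degree is 2.

2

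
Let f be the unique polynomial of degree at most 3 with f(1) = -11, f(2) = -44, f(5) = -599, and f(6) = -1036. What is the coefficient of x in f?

-4

Write f(x) = ax^3 + bx^2 + cx + d. Substituting each data point gives a linear system:
  a + b + c + d = -11
  8a + 4b + 2c + d = -44
  125a + 25b + 5c + d = -599
  216a + 36b + 6c + d = -1036
Solving the system yields a = -5, b = 2, c = -4, d = -4.
So f(x) = -5x^3 + 2x^2 - 4x - 4.
The coefficient of x is -4.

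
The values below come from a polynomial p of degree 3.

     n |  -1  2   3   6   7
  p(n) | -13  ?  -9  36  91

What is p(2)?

The 4 known points determine the degree-3 polynomial uniquely.
Write p(n) = an^3 + bn^2 + cn + d. Substituting each data point gives a linear system:
  -a + b - c + d = -13
  27a + 9b + 3c + d = -9
  216a + 36b + 6c + d = 36
  343a + 49b + 7c + d = 91
Solving the system yields a = 1, b = -6, c = 6, d = 0.
So p(n) = n^3 - 6n^2 + 6n.
Then p(2) = -4.

-4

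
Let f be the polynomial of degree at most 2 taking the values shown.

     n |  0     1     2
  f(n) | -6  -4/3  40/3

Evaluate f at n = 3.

Forward differences of the values at n = 0, 1, 2:
  f  : -6  -4/3  40/3
  Δ  : 14/3  44/3
  Δ^2: 10
The second differences are constant, confirming degree 2.
Interpolating (Newton forward form) and evaluating at n = 3 gives f(3) = 38.

38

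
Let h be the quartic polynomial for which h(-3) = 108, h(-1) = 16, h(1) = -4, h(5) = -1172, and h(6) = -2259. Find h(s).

h(s) = -s^4 - 5s^3 + 4s^2 - 5s + 3

Write h(s) = as^4 + bs^3 + cs^2 + ds + e. Substituting each data point gives a linear system:
  81a - 27b + 9c - 3d + e = 108
  a - b + c - d + e = 16
  a + b + c + d + e = -4
  625a + 125b + 25c + 5d + e = -1172
  1296a + 216b + 36c + 6d + e = -2259
Solving the system yields a = -1, b = -5, c = 4, d = -5, e = 3.
So h(s) = -s^4 - 5s^3 + 4s^2 - 5s + 3.
Check: h(-1) = 16. ✓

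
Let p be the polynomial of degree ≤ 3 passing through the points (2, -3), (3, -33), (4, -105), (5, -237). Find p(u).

p(u) = -3u^3 + 6u^2 - 3u + 3

Using the Lagrange interpolation formula with nodes 2, 3, 4, 5:
  L_0(u) = (u - 3)(u - 4)(u - 5) / -6
  L_1(u) = (u - 2)(u - 4)(u - 5) / 2
  L_2(u) = (u - 2)(u - 3)(u - 5) / -2
  L_3(u) = (u - 2)(u - 3)(u - 4) / 6
Then p(u) = -3·L_0(u) - 33·L_1(u) - 105·L_2(u) - 237·L_3(u).
Expanding and collecting terms gives p(u) = -3u^3 + 6u^2 - 3u + 3.
Check: p(4) = -105. ✓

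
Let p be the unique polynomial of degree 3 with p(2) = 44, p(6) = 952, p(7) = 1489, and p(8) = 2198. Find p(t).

p(t) = 4t^3 + 2t^2 + 3t - 2

Write p(t) = at^3 + bt^2 + ct + d. Substituting each data point gives a linear system:
  8a + 4b + 2c + d = 44
  216a + 36b + 6c + d = 952
  343a + 49b + 7c + d = 1489
  512a + 64b + 8c + d = 2198
Solving the system yields a = 4, b = 2, c = 3, d = -2.
So p(t) = 4t^3 + 2t^2 + 3t - 2.
Check: p(2) = 44. ✓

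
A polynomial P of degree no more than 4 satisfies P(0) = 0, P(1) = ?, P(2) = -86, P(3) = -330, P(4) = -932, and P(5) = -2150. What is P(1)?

On equispaced nodes a degree-4 polynomial has vanishing fifth forward difference, so
  - P(0) + 5·P(1) - 10·P(2) + 10·P(3) - 5·P(4) + P(5) = 0.
Substituting the known values and solving for P(1):
  5·P(1) = -70
  P(1) = -14.

-14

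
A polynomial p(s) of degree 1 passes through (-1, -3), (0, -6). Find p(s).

p(s) = -3s - 6

Using the Lagrange interpolation formula with nodes -1, 0:
  L_0(s) = s / -1
  L_1(s) = (s + 1) / 1
Then p(s) = -3·L_0(s) - 6·L_1(s).
Expanding and collecting terms gives p(s) = -3s - 6.
Check: p(-1) = -3. ✓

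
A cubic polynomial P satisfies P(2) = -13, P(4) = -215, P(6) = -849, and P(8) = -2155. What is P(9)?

-3135

Write P(u) = au^3 + bu^2 + cu + d. Substituting each data point gives a linear system:
  8a + 4b + 2c + d = -13
  64a + 16b + 4c + d = -215
  216a + 36b + 6c + d = -849
  512a + 64b + 8c + d = -2155
Solving the system yields a = -5, b = 6, c = 3, d = -3.
So P(u) = -5u^3 + 6u^2 + 3u - 3.
Then P(9) = -3135.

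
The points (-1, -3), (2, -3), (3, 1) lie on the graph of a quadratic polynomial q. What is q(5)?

15

Write q(n) = an^2 + bn + c. Substituting each data point gives a linear system:
  a - b + c = -3
  4a + 2b + c = -3
  9a + 3b + c = 1
Solving the system yields a = 1, b = -1, c = -5.
So q(n) = n^2 - n - 5.
Then q(5) = 15.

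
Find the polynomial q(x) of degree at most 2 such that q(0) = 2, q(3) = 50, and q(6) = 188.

Write q(x) = ax^2 + bx + c. Substituting each data point gives a linear system:
  c = 2
  9a + 3b + c = 50
  36a + 6b + c = 188
Solving the system yields a = 5, b = 1, c = 2.
So q(x) = 5x^2 + x + 2.
Check: q(0) = 2. ✓

q(x) = 5x^2 + x + 2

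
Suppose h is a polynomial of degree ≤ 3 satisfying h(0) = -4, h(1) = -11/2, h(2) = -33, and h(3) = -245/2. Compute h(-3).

Forward differences of the values at u = 0, 1, 2, 3:
  h  : -4  -11/2  -33  -245/2
  Δ  : -3/2  -55/2  -179/2
  Δ^2: -26  -62
  Δ^3: -36
The third differences are constant, confirming degree 3.
Interpolating (Newton forward form) and evaluating at u = -3 gives h(-3) = 409/2.

409/2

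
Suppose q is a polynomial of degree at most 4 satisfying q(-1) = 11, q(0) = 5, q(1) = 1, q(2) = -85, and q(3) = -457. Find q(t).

Write q(t) = at^4 + bt^3 + ct^2 + dt + e. Substituting each data point gives a linear system:
  a - b + c - d + e = 11
  e = 5
  a + b + c + d + e = 1
  16a + 8b + 4c + 2d + e = -85
  81a + 27b + 9c + 3d + e = -457
Solving the system yields a = -5, b = -4, c = 6, d = -1, e = 5.
So q(t) = -5t⁴ - 4t³ + 6t² - t + 5.
Check: q(-1) = 11. ✓

q(t) = -5t^4 - 4t^3 + 6t^2 - t + 5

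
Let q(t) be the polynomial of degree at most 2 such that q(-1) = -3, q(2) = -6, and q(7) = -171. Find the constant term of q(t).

4

Write q(t) = at^2 + bt + c. Substituting each data point gives a linear system:
  a - b + c = -3
  4a + 2b + c = -6
  49a + 7b + c = -171
Solving the system yields a = -4, b = 3, c = 4.
So q(t) = -4t² + 3t + 4.
The constant term is 4.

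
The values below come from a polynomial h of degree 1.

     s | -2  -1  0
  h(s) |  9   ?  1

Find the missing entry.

The 2 known points determine the degree-1 polynomial uniquely.
Write h(s) = as + b. Substituting each data point gives a linear system:
  -2a + b = 9
  b = 1
Solving the system yields a = -4, b = 1.
So h(s) = -4s + 1.
Then h(-1) = 5.

5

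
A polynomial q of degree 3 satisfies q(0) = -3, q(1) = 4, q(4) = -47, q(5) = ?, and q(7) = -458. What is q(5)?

The 4 known points determine the degree-3 polynomial uniquely.
Write q(t) = at^3 + bt^2 + ct + d. Substituting each data point gives a linear system:
  d = -3
  a + b + c + d = 4
  64a + 16b + 4c + d = -47
  343a + 49b + 7c + d = -458
Solving the system yields a = -2, b = 4, c = 5, d = -3.
So q(t) = -2t^3 + 4t^2 + 5t - 3.
Then q(5) = -128.

-128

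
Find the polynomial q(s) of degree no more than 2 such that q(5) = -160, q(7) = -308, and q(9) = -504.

Using the Lagrange interpolation formula with nodes 5, 7, 9:
  L_0(s) = (s - 7)(s - 9) / 8
  L_1(s) = (s - 5)(s - 9) / -4
  L_2(s) = (s - 5)(s - 7) / 8
Then q(s) = -160·L_0(s) - 308·L_1(s) - 504·L_2(s).
Expanding and collecting terms gives q(s) = -6s² - 2s.
Check: q(5) = -160. ✓

q(s) = -6s^2 - 2s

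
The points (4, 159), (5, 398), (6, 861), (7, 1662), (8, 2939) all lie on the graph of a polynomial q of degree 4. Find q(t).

Write q(t) = at^4 + bt^3 + ct^2 + dt + e. Substituting each data point gives a linear system:
  256a + 64b + 16c + 4d + e = 159
  625a + 125b + 25c + 5d + e = 398
  1296a + 216b + 36c + 6d + e = 861
  2401a + 343b + 49c + 7d + e = 1662
  4096a + 512b + 64c + 8d + e = 2939
Solving the system yields a = 1, b = -3, c = 6, d = -1, e = 3.
So q(t) = t^4 - 3t^3 + 6t^2 - t + 3.
Check: q(4) = 159. ✓

q(t) = t^4 - 3t^3 + 6t^2 - t + 3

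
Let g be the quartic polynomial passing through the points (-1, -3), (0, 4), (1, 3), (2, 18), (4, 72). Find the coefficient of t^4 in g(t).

-1

Write g(t) = at^4 + bt^3 + ct^2 + dt + e. Substituting each data point gives a linear system:
  a - b + c - d + e = -3
  e = 4
  a + b + c + d + e = 3
  16a + 8b + 4c + 2d + e = 18
  256a + 64b + 16c + 4d + e = 72
Solving the system yields a = -1, b = 6, c = -3, d = -3, e = 4.
So g(t) = -t^4 + 6t^3 - 3t^2 - 3t + 4.
The leading coefficient is -1.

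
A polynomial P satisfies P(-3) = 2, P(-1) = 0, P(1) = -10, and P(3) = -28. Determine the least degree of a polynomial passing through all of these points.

2

Forward differences of the values at u = -3, -1, 1, 3:
  P  : 2  0  -10  -28
  Δ  : -2  -10  -18
  Δ^2: -8  -8
  Δ^3: 0
The second differences are constant (-8) and nonzero, while all higher differences vanish, so the minimal degree is 2.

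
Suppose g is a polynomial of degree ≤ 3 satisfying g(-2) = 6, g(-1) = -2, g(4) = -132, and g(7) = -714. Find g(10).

Using the Lagrange interpolation formula with nodes -2, -1, 4, 7:
  L_0(s) = (s + 1)(s - 4)(s - 7) / -54
  L_1(s) = (s + 2)(s - 4)(s - 7) / 40
  L_2(s) = (s + 2)(s + 1)(s - 7) / -90
  L_3(s) = (s + 2)(s + 1)(s - 4) / 216
Then g(s) = 6·L_0(s) - 2·L_1(s) - 132·L_2(s) - 714·L_3(s).
Expanding and collecting terms gives g(s) = -2s^3 - s^2 + 3s.
Evaluating at s = 10: g(10) = -2070.

-2070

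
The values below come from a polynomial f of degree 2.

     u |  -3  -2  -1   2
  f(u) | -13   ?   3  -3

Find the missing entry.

-3

The 3 known points determine the degree-2 polynomial uniquely.
Write f(u) = au^2 + bu + c. Substituting each data point gives a linear system:
  9a - 3b + c = -13
  a - b + c = 3
  4a + 2b + c = -3
Solving the system yields a = -2, b = 0, c = 5.
So f(u) = -2u^2 + 5.
Then f(-2) = -3.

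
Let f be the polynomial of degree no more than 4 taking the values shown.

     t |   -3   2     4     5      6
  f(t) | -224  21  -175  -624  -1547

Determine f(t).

Write f(t) = at^4 + bt^3 + ct^2 + dt + e. Substituting each data point gives a linear system:
  81a - 27b + 9c - 3d + e = -224
  16a + 8b + 4c + 2d + e = 21
  256a + 64b + 16c + 4d + e = -175
  625a + 125b + 25c + 5d + e = -624
  1296a + 216b + 36c + 6d + e = -1547
Solving the system yields a = -2, b = 4, c = 5, d = 0, e = 1.
So f(t) = -2t^4 + 4t^3 + 5t^2 + 1.
Check: f(-3) = -224. ✓

f(t) = -2t^4 + 4t^3 + 5t^2 + 1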